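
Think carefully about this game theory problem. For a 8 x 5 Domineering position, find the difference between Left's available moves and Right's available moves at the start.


Board is 8 x 5 (rows x cols).
Left (vertical) placements: (rows-1) * cols = 7 * 5 = 35
Right (horizontal) placements: rows * (cols-1) = 8 * 4 = 32
Advantage = Left - Right = 35 - 32 = 3

3


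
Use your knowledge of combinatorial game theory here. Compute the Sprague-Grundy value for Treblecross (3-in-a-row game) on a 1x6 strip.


Treblecross: place X on empty cells; 3-in-a-row wins.
Playing within two cells of an existing X lets the opponent win at once, so sensible play treats the cells i-2..i+2 around each X as dead. The player left with no safe cell loses, so this is a normal-play take-away game on strips of safe cells.
Placing X at cell i (0-indexed) of a strip of k safe cells leaves independent strips of sizes max(0, i-2) and max(0, k-i-3). Hence G(k) = mex{ G(max(0,i-2)) XOR G(max(0,k-i-3)) : 0 <= i < k }, with G(0) = 0.
G(1): splits (0,0):0^0=0 -> mex({0}) = 1
G(2): splits (0,0):0^0=0 -> mex({0}) = 1
G(3): splits (0,0):0^0=0 -> mex({0}) = 1
G(4): splits (0,1):0^1=1 (0,0):0^0=0 -> mex({0, 1}) = 2
G(5): splits (0,2):0^1=1 (0,1):0^1=1 (0,0):0^0=0 -> mex({0, 1}) = 2
G(6) = mex({1}) = 0
Therefore G(6) = 0.

0


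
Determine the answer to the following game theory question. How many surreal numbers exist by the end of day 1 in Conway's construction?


Day 0: {|} = 0 is born. Count = 1.
Day n: the number of surreal numbers born by day n is 2^(n+1) - 1.
By day 0: 2^1 - 1 = 1
By day 1: 2^2 - 1 = 3
By day 1: 3 surreal numbers.

3


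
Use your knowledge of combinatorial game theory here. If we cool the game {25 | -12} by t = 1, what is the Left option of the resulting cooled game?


Original game: {25 | -12} (a switch {a | b} with a > b).
Cooling by t (for t below the temperature (a - b)/2 = 37/2) taxes each move by t: {a | b} cooled by t is {a - t | b + t}.
Cooling amount: t = 1
Cooled Left option: 25 - 1 = 24
Cooled Right option: -12 + 1 = -11
Cooled game: {24 | -11}
Left option = 24

24


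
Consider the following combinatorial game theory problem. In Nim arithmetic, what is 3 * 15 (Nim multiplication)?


Nim multiplication is bilinear over XOR: (u XOR v) * w = (u*w) XOR (v*w).
So we split each operand into its bit components and XOR the pairwise Nim products.
3 = 1 + 2 (as XOR of powers of 2).
15 = 1 + 2 + 4 + 8 (as XOR of powers of 2).
Using the standard Nim-product table on single bits:
  2*2 = 3,   2*4 = 8,   2*8 = 12,
  4*4 = 6,   4*8 = 11,  8*8 = 13,
and  1*x = x (identity), k*l = l*k (commutative).
Pairwise Nim products:
  1 * 1 = 1
  1 * 2 = 2
  1 * 4 = 4
  1 * 8 = 8
  2 * 1 = 2
  2 * 2 = 3
  2 * 4 = 8
  2 * 8 = 12
XOR them: 1 XOR 2 XOR 4 XOR 8 XOR 2 XOR 3 XOR 8 XOR 12 = 10.
Result: 3 * 15 = 10 (in Nim).

10


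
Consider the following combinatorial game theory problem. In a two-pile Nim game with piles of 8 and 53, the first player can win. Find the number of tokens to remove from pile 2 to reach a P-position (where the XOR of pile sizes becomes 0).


Piles: 8 and 53
Current XOR: 8 XOR 53 = 61 (non-zero, so this is an N-position).
To make the XOR zero, we need to find a move that balances the piles.
For pile 2 (size 53): target = 53 XOR 61 = 8
We reduce pile 2 from 53 to 8.
Tokens removed: 53 - 8 = 45
Verification: 8 XOR 8 = 0

45


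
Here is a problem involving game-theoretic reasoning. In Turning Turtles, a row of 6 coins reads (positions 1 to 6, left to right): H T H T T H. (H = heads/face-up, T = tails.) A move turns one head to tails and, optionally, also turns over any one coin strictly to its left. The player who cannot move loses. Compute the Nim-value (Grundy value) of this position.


Coins: H T H T T H
Key fact: a single head at position k behaves exactly like a Nim heap of size k (turning it to T and optionally flipping a coin at j < k corresponds to moving the heap from k to j, or to 0), and heads combine as a disjunctive sum (two heads at the same place would cancel, matching j XOR j = 0). So the Nim-value is the XOR of the 1-indexed positions of the heads.
Face-up positions (1-indexed): [1, 3, 6]
XOR 0 with 1: 0 XOR 1 = 1
XOR 1 with 3: 1 XOR 3 = 2
XOR 2 with 6: 2 XOR 6 = 4
Nim-value = 4

4


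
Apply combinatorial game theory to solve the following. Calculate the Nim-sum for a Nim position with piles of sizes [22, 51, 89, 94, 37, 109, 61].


We need the XOR (exclusive or) of all pile sizes.
After XOR-ing pile 1 (size 22): 0 XOR 22 = 22
After XOR-ing pile 2 (size 51): 22 XOR 51 = 37
After XOR-ing pile 3 (size 89): 37 XOR 89 = 124
After XOR-ing pile 4 (size 94): 124 XOR 94 = 34
After XOR-ing pile 5 (size 37): 34 XOR 37 = 7
After XOR-ing pile 6 (size 109): 7 XOR 109 = 106
After XOR-ing pile 7 (size 61): 106 XOR 61 = 87
The Nim-value of this position is 87.

87


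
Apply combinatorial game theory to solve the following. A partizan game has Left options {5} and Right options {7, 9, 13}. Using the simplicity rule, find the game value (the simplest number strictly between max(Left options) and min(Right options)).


Left options: {5}, max = 5
Right options: {7, 9, 13}, min = 7
All options are numbers and max(Left) < min(Right), so by the simplicity theorem the value is the simplest (earliest-born) number strictly between 5 and 7.
The only integer strictly between 5 and 7 is 6.
No non-integer in the interval can be simpler: if x is a non-integer in the interval, then floor(x) or ceil(x) also lies in the interval (the interval contains an integer), and both are proper prefixes of x's sign expansion, i.e. born earlier. So the game value is 6.
Game value = 6

6


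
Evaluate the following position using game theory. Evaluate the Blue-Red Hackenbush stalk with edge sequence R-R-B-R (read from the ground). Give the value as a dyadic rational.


Edges (from ground): R-R-B-R
By Berlekamp's sign-expansion rule, a Blue-Red Hackenbush stalk has the value of the surreal number whose sign sequence is the edge sequence with B -> + and R -> -.
Sign sequence: --+-
Trace the sign expansion in the surreal number tree, starting from 0:
Edge 1: R (sign -) -> bounds (-inf, 0), value = -1
Edge 2: R (sign -) -> bounds (-inf, -1), value = -2
Edge 3: B (sign +) -> bounds (-2, -1), value = -3/2
Edge 4: R (sign -) -> bounds (-2, -3/2), value = -7/4
Game value = -7/4

-7/4


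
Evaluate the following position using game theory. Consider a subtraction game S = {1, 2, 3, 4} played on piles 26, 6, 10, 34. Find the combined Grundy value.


Subtraction set: {1, 2, 3, 4}
For this subtraction set, G(n) = n mod 5 (period = max + 1 = 5).
Pile 1 (size 26): G(26) = 26 mod 5 = 1
Pile 2 (size 6): G(6) = 6 mod 5 = 1
Pile 3 (size 10): G(10) = 10 mod 5 = 0
Pile 4 (size 34): G(34) = 34 mod 5 = 4
Total Grundy value = XOR of all: 1 XOR 1 XOR 0 XOR 4 = 4

4


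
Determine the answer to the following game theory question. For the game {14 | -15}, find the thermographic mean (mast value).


Game = {14 | -15}, a switch {a | b} with numbers a > b.
Its thermograph has left wall a - t and right wall b + t, which meet at t = (a - b)/2, where both equal (a + b)/2. So the mast (mean value) is at (a + b)/2.
Mean = (14 + (-15))/2 = -1/2 = -1/2

-1/2


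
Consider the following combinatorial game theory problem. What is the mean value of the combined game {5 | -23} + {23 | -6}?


G1 = {5 | -23}, G2 = {23 | -6}
Each is a switch {a | b} with numbers a > b; its mean value is (a + b)/2, and mean value is additive over game sums: m(G1 + G2) = m(G1) + m(G2).
Mean of G1 = (5 + (-23))/2 = -18/2 = -9
Mean of G2 = (23 + (-6))/2 = 17/2 = 17/2
Mean of G1 + G2 = -9 + 17/2 = -1/2

-1/2


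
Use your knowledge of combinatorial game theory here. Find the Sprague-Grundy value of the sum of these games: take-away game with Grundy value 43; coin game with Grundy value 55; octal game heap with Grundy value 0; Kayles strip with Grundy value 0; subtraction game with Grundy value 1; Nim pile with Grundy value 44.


By the Sprague-Grundy theorem, the Grundy value of a sum of games is the XOR of individual Grundy values.
take-away game: Grundy value = 43. Running XOR: 0 XOR 43 = 43
coin game: Grundy value = 55. Running XOR: 43 XOR 55 = 28
octal game heap: Grundy value = 0. Running XOR: 28 XOR 0 = 28
Kayles strip: Grundy value = 0. Running XOR: 28 XOR 0 = 28
subtraction game: Grundy value = 1. Running XOR: 28 XOR 1 = 29
Nim pile: Grundy value = 44. Running XOR: 29 XOR 44 = 49
The combined Grundy value is 49.

49


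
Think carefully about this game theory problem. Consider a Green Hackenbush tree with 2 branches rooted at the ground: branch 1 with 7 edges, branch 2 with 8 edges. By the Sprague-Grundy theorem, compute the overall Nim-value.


The tree has 2 branches from the ground vertex.
In Green Hackenbush, the Nim-value of a simple path of length k is k.
Branch 1: length 7, Nim-value = 7
Branch 2: length 8, Nim-value = 8
Total Nim-value = XOR of all branch values:
0 XOR 7 = 7
7 XOR 8 = 15
Nim-value of the tree = 15

15


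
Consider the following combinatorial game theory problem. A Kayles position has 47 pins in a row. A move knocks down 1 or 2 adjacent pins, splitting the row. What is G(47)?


Kayles: a move removes 1 or 2 adjacent pins from a contiguous row.
Removing pins from a row of k leaves two independent rows (a, b) with a + b = k - 1 (one pin) or a + b = k - 2 (two pins); an end removal gives a = 0.
By Sprague-Grundy, G(k) = mex{ G(a) XOR G(b) } over all these splits. G(0) = 0.
G(1): splits (0,0):0^0=0 -> mex({0}) = 1
G(2): splits (0,1):0^1=1 (0,0):0^0=0 -> mex({0, 1}) = 2
G(3): splits (0,2):0^2=2 (1,1):1^1=0 (0,1):0^1=1 -> mex({0, 1, 2}) = 3
G(4): splits (0,3):0^3=3 (1,2):1^2=3 (0,2):0^2=2 (1,1):1^1=0 -> mex({0, 2, 3}) = 1
G(5): splits (0,4):0^1=1 (1,3):1^3=2 (2,2):2^2=0 (0,3):0^3=3 (1,2):1^2=3 -> mex({0, 1, 2, 3}) = 4
G(6) = mex({0, 1, 2, 4}) = 3
G(7) = mex({0, 1, 3, 4, 5}) = 2
G(8) = mex({0, 2, 3, 5, 6}) = 1
G(9) = mex({0, 1, 2, 3, 6, 7}) = 4
G(10) = mex({0, 1, 3, 4, 5, 7}) = 2
G(11) = mex({0, 1, 2, 3, 4, 5}) = 6
G(12) = mex({0, 1, 2, 3, 5, 6, 7}) = 4
G(13) = mex({0, 2, 3, 4, 6, 7}) = 1
G(14) = mex({0, 1, 4, 5, 6, 7}) = 2
G(15) = mex({0, 1, 2, 3, 4, 5, 6}) = 7
G(16) = mex({0, 2, 3, 5, 6, 7}) = 1
G(17) = mex({0, 1, 2, 3, 5, 6, 7}) = 4
G(18) = mex({0, 1, 2, 4, 5, 6}) = 3
G(19) = mex({0, 1, 3, 4, 5, 7}) = 2
G(20) = mex({0, 2, 3, 4, 5, 6, 7}) = 1
G(21) = mex({0, 1, 2, 3, 5, 6, 7}) = 4
G(22) = mex({0, 1, 2, 3, 4, 5, 7}) = 6
G(23) = mex({0, 1, 2, 3, 4, 5, 6}) = 7
G(24) = mex({0, 1, 2, 3, 5, 6, 7}) = 4
G(25) = mex({0, 2, 3, 4, 6, 7}) = 1
G(26) = mex({0, 1, 3, 4, 5, 6, 7}) = 2
G(27) = mex({0, 1, 2, 3, 4, 5, 6, 7}) = 8
G(28) = mex({0, 1, 2, 3, 4, 6, 7, 8}) = 5
G(29) = mex({0, 1, 2, 3, 5, 6, 7, 8, 9}) = 4
G(30) = mex({0, 1, 2, 3, 4, 5, 6, 9, 10}) = 7
G(31) = mex({0, 1, 3, 4, 5, 7, 10, 11}) = 2
G(32) = mex({0, 2, 3, 4, 5, 6, 7, 9, 11}) = 1
G(33) = mex({0, 1, 2, 3, 4, 5, 6, 7, 9, 12}) = 8
G(34) = mex({0, 1, 2, 3, 4, 5, 7, 8, 11, 12}) = 6
G(35) = mex({0, 1, 2, 3, 4, 5, 6, 8, 9, 10, 11}) = 7
G(36) = mex({0, 1, 2, 3, 5, 6, 7, 9, 10}) = 4
G(37) = mex({0, 2, 3, 4, 6, 7, 9, 10, 11, 12}) = 1
G(38) = mex({0, 1, 3, 4, 5, 6, 7, 9, 10, 11, 12}) = 2
G(39) = mex({0, 1, 2, 4, 5, 6, 7, 9, 10, 12, 14}) = 3
G(40) = mex({0, 2, 3, 4, 6, 7, 11, 12, 14}) = 1
G(41) = mex({0, 1, 2, 3, 5, 6, 7, 9, 10, 11, 12}) = 4
G(42) = mex({0, 1, 2, 3, 4, 5, 6, 9, 10}) = 7
G(43) = mex({0, 1, 3, 4, 5, 7, 9, 10, 12, 15}) = 2
G(44) = mex({0, 2, 3, 4, 5, 6, 7, 9, 10, 12, 15}) = 1
G(45) = mex({0, 1, 2, 3, 4, 5, 6, 7, 9, 10, 12, 14}) = 8
G(46) = mex({0, 1, 3, 4, 5, 7, 8, 11, 12, 14}) = 2
G(47) = mex({0, 1, 2, 3, 4, 5, 6, 8, 9, 10, 11, 12}) = 7
Therefore G(47) = 7.

7


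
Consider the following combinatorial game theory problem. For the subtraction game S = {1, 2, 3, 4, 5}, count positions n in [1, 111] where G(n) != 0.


Subtraction set S = {1, 2, 3, 4, 5}, so G(n) = n mod 6.
G(n) = 0 when n is a multiple of 6.
Multiples of 6 in [1, 111]: 18
N-positions (nonzero Grundy) = 111 - 18 = 93

93


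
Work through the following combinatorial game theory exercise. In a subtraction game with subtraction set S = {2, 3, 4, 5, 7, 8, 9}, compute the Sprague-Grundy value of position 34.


The subtraction set is S = {2, 3, 4, 5, 7, 8, 9}.
G(k) = mex{ G(k - s) : s in S, s <= k }. We compute iteratively: G(0) = 0.
G(1) = mex({}) = 0
G(2) = mex({0}) = 1
G(3) = mex({0}) = 1
G(4) = mex({0, 1}) = 2
G(5) = mex({0, 1}) = 2
G(6) = mex({0, 1, 2}) = 3
G(7) = mex({0, 1, 2}) = 3
G(8) = mex({0, 1, 2, 3}) = 4
G(9) = mex({0, 1, 2, 3}) = 4
G(10) = mex({0, 1, 2, 3, 4}) = 5
G(11) = mex({1, 2, 3, 4}) = 0
G(12) = mex({1, 2, 3, 4, 5}) = 0
G(13) = mex({0, 2, 3, 4, 5}) = 1
G(14) = mex({0, 2, 3, 4, 5}) = 1
G(15) = mex({0, 1, 3, 4, 5}) = 2
G(16) = mex({0, 1, 3, 4}) = 2
G(17) = mex({0, 1, 2, 4, 5}) = 3
G(18) = mex({0, 1, 2, 4, 5}) = 3
G(19) = mex({0, 1, 2, 3, 5}) = 4
Observe that G(11)..G(19) = 0, 0, 1, 1, 2, 2, 3, 3, 4 repeats G(0)..G(8) = 0, 0, 1, 1, 2, 2, 3, 3, 4.
For k >= max(S) = 9, G(k) is determined by the previous 9 values G(k-9)..G(k-1); a window of 9 consecutive values has recurred shifted by 11, so by induction G(k + 11) = G(k) for all k >= 0: the sequence is periodic from the start with period 11.
One period: G(0..10) = 0, 0, 1, 1, 2, 2, 3, 3, 4, 4, 5.
34 mod 11 = 1, so G(34) = G(1) = 0.

0


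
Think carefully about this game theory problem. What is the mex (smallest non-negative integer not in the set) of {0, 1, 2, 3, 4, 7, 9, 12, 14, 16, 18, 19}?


Set = {0, 1, 2, 3, 4, 7, 9, 12, 14, 16, 18, 19}
0 is in the set.
1 is in the set.
2 is in the set.
3 is in the set.
4 is in the set.
5 is NOT in the set. This is the mex.
mex = 5

5


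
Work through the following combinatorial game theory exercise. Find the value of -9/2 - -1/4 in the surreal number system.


x = -9/2, y = -1/4
Converting to common denominator: 4
x = -18/4, y = -1/4
x - y = -9/2 - -1/4 = -17/4

-17/4


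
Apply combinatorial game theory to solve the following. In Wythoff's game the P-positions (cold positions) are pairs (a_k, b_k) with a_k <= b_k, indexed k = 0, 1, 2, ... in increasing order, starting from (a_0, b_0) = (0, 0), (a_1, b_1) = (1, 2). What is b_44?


By Wythoff's theorem, a_k = floor(k * phi) and b_k = floor(k * phi^2) = a_k + k, where phi = (1 + sqrt(5))/2 is the golden ratio.
phi = (1 + sqrt(5))/2 = 1.618034
phi^2 = phi + 1 = 2.618034
k = 44
k * phi^2 = 44 * 2.618034 = 115.193496
b_44 = floor(k * phi^2) = 115 (check: a_44 + k = 71 + 44 = 115)

115


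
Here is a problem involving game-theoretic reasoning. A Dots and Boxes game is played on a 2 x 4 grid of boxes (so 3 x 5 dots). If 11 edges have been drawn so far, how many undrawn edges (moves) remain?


Grid: 2 x 4 boxes, i.e. 3 rows and 5 columns of dots.
Horizontal edges: (rows + 1) * cols = 3 * 4 = 12
Vertical edges: rows * (cols + 1) = 2 * 5 = 10
Total edges: 12 + 10 = 22
Edges drawn: 11
Remaining: 22 - 11 = 11

11


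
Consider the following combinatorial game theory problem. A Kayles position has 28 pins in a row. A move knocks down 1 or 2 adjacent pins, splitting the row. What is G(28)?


Kayles: a move removes 1 or 2 adjacent pins from a contiguous row.
Removing pins from a row of k leaves two independent rows (a, b) with a + b = k - 1 (one pin) or a + b = k - 2 (two pins); an end removal gives a = 0.
By Sprague-Grundy, G(k) = mex{ G(a) XOR G(b) } over all these splits. G(0) = 0.
G(1): splits (0,0):0^0=0 -> mex({0}) = 1
G(2): splits (0,1):0^1=1 (0,0):0^0=0 -> mex({0, 1}) = 2
G(3): splits (0,2):0^2=2 (1,1):1^1=0 (0,1):0^1=1 -> mex({0, 1, 2}) = 3
G(4): splits (0,3):0^3=3 (1,2):1^2=3 (0,2):0^2=2 (1,1):1^1=0 -> mex({0, 2, 3}) = 1
G(5): splits (0,4):0^1=1 (1,3):1^3=2 (2,2):2^2=0 (0,3):0^3=3 (1,2):1^2=3 -> mex({0, 1, 2, 3}) = 4
G(6) = mex({0, 1, 2, 4}) = 3
G(7) = mex({0, 1, 3, 4, 5}) = 2
G(8) = mex({0, 2, 3, 5, 6}) = 1
G(9) = mex({0, 1, 2, 3, 6, 7}) = 4
G(10) = mex({0, 1, 3, 4, 5, 7}) = 2
G(11) = mex({0, 1, 2, 3, 4, 5}) = 6
G(12) = mex({0, 1, 2, 3, 5, 6, 7}) = 4
G(13) = mex({0, 2, 3, 4, 6, 7}) = 1
G(14) = mex({0, 1, 4, 5, 6, 7}) = 2
G(15) = mex({0, 1, 2, 3, 4, 5, 6}) = 7
G(16) = mex({0, 2, 3, 5, 6, 7}) = 1
G(17) = mex({0, 1, 2, 3, 5, 6, 7}) = 4
G(18) = mex({0, 1, 2, 4, 5, 6}) = 3
G(19) = mex({0, 1, 3, 4, 5, 7}) = 2
G(20) = mex({0, 2, 3, 4, 5, 6, 7}) = 1
G(21) = mex({0, 1, 2, 3, 5, 6, 7}) = 4
G(22) = mex({0, 1, 2, 3, 4, 5, 7}) = 6
G(23) = mex({0, 1, 2, 3, 4, 5, 6}) = 7
G(24) = mex({0, 1, 2, 3, 5, 6, 7}) = 4
G(25) = mex({0, 2, 3, 4, 6, 7}) = 1
G(26) = mex({0, 1, 3, 4, 5, 6, 7}) = 2
G(27) = mex({0, 1, 2, 3, 4, 5, 6, 7}) = 8
G(28) = mex({0, 1, 2, 3, 4, 6, 7, 8}) = 5
Therefore G(28) = 5.

5


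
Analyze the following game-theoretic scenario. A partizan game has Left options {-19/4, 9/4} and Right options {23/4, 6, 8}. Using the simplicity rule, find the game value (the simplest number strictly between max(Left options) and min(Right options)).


Left options: {-19/4, 9/4}, max = 9/4
Right options: {23/4, 6, 8}, min = 23/4
All options are numbers and max(Left) < min(Right), so by the simplicity theorem the value is the simplest (earliest-born) number strictly between 9/4 and 23/4.
Integers 3 through 5 all lie strictly between 9/4 and 23/4.
Among integers, the simplest (lowest birthday = smallest |n|; 0 is born on day 0, +-n on day n) is 3.
No non-integer in the interval can be simpler: if x is a non-integer in the interval, then floor(x) or ceil(x) also lies in the interval (the interval contains an integer), and both are proper prefixes of x's sign expansion, i.e. born earlier. So the game value is 3.
Game value = 3

3


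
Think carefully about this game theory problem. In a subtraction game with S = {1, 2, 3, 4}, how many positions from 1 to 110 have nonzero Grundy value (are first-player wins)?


Subtraction set S = {1, 2, 3, 4}, so G(n) = n mod 5.
G(n) = 0 when n is a multiple of 5.
Multiples of 5 in [1, 110]: 22
N-positions (nonzero Grundy) = 110 - 22 = 88

88


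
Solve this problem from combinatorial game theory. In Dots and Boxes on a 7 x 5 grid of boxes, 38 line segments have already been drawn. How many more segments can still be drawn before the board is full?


Grid: 7 x 5 boxes, i.e. 8 rows and 6 columns of dots.
Horizontal edges: (rows + 1) * cols = 8 * 5 = 40
Vertical edges: rows * (cols + 1) = 7 * 6 = 42
Total edges: 40 + 42 = 82
Edges drawn: 38
Remaining: 82 - 38 = 44

44


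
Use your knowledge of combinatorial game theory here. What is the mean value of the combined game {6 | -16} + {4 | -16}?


G1 = {6 | -16}, G2 = {4 | -16}
Each is a switch {a | b} with numbers a > b; its mean value is (a + b)/2, and mean value is additive over game sums: m(G1 + G2) = m(G1) + m(G2).
Mean of G1 = (6 + (-16))/2 = -10/2 = -5
Mean of G2 = (4 + (-16))/2 = -12/2 = -6
Mean of G1 + G2 = -5 + -6 = -11

-11


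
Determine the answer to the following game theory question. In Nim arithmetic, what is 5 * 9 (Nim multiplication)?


Nim multiplication is bilinear over XOR: (u XOR v) * w = (u*w) XOR (v*w).
So we split each operand into its bit components and XOR the pairwise Nim products.
5 = 1 + 4 (as XOR of powers of 2).
9 = 1 + 8 (as XOR of powers of 2).
Using the standard Nim-product table on single bits:
  2*2 = 3,   2*4 = 8,   2*8 = 12,
  4*4 = 6,   4*8 = 11,  8*8 = 13,
and  1*x = x (identity), k*l = l*k (commutative).
Pairwise Nim products:
  1 * 1 = 1
  1 * 8 = 8
  4 * 1 = 4
  4 * 8 = 11
XOR them: 1 XOR 8 XOR 4 XOR 11 = 6.
Result: 5 * 9 = 6 (in Nim).

6


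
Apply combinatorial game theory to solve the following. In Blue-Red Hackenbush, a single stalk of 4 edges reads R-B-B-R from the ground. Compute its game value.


Edges (from ground): R-B-B-R
By Berlekamp's sign-expansion rule, a Blue-Red Hackenbush stalk has the value of the surreal number whose sign sequence is the edge sequence with B -> + and R -> -.
Sign sequence: -++-
Trace the sign expansion in the surreal number tree, starting from 0:
Edge 1: R (sign -) -> bounds (-inf, 0), value = -1
Edge 2: B (sign +) -> bounds (-1, 0), value = -1/2
Edge 3: B (sign +) -> bounds (-1/2, 0), value = -1/4
Edge 4: R (sign -) -> bounds (-1/2, -1/4), value = -3/8
Game value = -3/8

-3/8


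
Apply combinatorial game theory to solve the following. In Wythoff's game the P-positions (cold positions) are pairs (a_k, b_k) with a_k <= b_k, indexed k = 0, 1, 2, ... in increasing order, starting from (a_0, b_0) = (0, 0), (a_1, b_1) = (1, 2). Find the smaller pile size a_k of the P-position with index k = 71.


By Wythoff's theorem, a_k = floor(k * phi) and b_k = floor(k * phi^2) = a_k + k, where phi = (1 + sqrt(5))/2 is the golden ratio.
phi = (1 + sqrt(5))/2 = 1.618034
k = 71
k * phi = 71 * 1.618034 = 114.880413
a_71 = floor(k * phi) = 114

114


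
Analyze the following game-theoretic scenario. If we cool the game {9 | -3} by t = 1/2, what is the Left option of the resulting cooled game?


Original game: {9 | -3} (a switch {a | b} with a > b).
Cooling by t (for t below the temperature (a - b)/2 = 6) taxes each move by t: {a | b} cooled by t is {a - t | b + t}.
Cooling amount: t = 1/2
Cooled Left option: 9 - 1/2 = 17/2
Cooled Right option: -3 + 1/2 = -5/2
Cooled game: {17/2 | -5/2}
Left option = 17/2

17/2


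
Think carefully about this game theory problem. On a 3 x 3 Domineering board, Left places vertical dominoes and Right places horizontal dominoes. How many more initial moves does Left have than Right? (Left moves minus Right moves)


Board is 3 x 3 (rows x cols).
Left (vertical) placements: (rows-1) * cols = 2 * 3 = 6
Right (horizontal) placements: rows * (cols-1) = 3 * 2 = 6
Advantage = Left - Right = 6 - 6 = 0

0


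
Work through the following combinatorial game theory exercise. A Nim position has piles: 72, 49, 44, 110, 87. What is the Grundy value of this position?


We need the XOR (exclusive or) of all pile sizes.
After XOR-ing pile 1 (size 72): 0 XOR 72 = 72
After XOR-ing pile 2 (size 49): 72 XOR 49 = 121
After XOR-ing pile 3 (size 44): 121 XOR 44 = 85
After XOR-ing pile 4 (size 110): 85 XOR 110 = 59
After XOR-ing pile 5 (size 87): 59 XOR 87 = 108
The Nim-value of this position is 108.

108


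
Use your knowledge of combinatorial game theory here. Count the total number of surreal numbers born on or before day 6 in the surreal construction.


Day 0: {|} = 0 is born. Count = 1.
Day n: the number of surreal numbers born by day n is 2^(n+1) - 1.
By day 0: 2^1 - 1 = 1
By day 1: 2^2 - 1 = 3
By day 2: 2^3 - 1 = 7
By day 3: 2^4 - 1 = 15
By day 4: 2^5 - 1 = 31
By day 5: 2^6 - 1 = 63
By day 6: 2^7 - 1 = 127
By day 6: 127 surreal numbers.

127


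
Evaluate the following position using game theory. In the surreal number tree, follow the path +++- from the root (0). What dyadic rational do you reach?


Sign expansion: +++-
Rule: track bounds (lo, hi), initially (-inf, +inf). On '+', the current value becomes lo and we move to the simplest number in (value, hi): value + 1 if hi = +inf, otherwise the midpoint (value + hi)/2. On '-', the current value becomes hi and we move to value - 1 if lo = -inf, otherwise the midpoint (lo + value)/2.
Start at 0.
Step 1: sign = +, move right. Bounds: (0, +inf). Value = 1
Step 2: sign = +, move right. Bounds: (1, +inf). Value = 2
Step 3: sign = +, move right. Bounds: (2, +inf). Value = 3
Step 4: sign = -, move left. Bounds: (2, 3). Value = 5/2
The surreal number with sign expansion +++- is 5/2.

5/2


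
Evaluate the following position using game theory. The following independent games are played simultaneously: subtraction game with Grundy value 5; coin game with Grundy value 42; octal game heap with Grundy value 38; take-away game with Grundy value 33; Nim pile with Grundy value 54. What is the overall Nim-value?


By the Sprague-Grundy theorem, the Grundy value of a sum of games is the XOR of individual Grundy values.
subtraction game: Grundy value = 5. Running XOR: 0 XOR 5 = 5
coin game: Grundy value = 42. Running XOR: 5 XOR 42 = 47
octal game heap: Grundy value = 38. Running XOR: 47 XOR 38 = 9
take-away game: Grundy value = 33. Running XOR: 9 XOR 33 = 40
Nim pile: Grundy value = 54. Running XOR: 40 XOR 54 = 30
The combined Grundy value is 30.

30


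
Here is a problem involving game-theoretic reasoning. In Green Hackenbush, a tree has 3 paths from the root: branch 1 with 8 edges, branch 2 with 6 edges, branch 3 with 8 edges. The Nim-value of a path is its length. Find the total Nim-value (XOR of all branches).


The tree has 3 branches from the ground vertex.
In Green Hackenbush, the Nim-value of a simple path of length k is k.
Branch 1: length 8, Nim-value = 8
Branch 2: length 6, Nim-value = 6
Branch 3: length 8, Nim-value = 8
Total Nim-value = XOR of all branch values:
0 XOR 8 = 8
8 XOR 6 = 14
14 XOR 8 = 6
Nim-value of the tree = 6

6


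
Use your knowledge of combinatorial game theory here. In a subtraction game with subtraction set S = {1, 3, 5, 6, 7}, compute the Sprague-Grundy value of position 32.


The subtraction set is S = {1, 3, 5, 6, 7}.
G(k) = mex{ G(k - s) : s in S, s <= k }. We compute iteratively: G(0) = 0.
G(1) = mex({0}) = 1
G(2) = mex({1}) = 0
G(3) = mex({0}) = 1
G(4) = mex({1}) = 0
G(5) = mex({0}) = 1
G(6) = mex({0, 1}) = 2
G(7) = mex({0, 1, 2}) = 3
G(8) = mex({0, 1, 3}) = 2
G(9) = mex({0, 1, 2}) = 3
G(10) = mex({0, 1, 3}) = 2
G(11) = mex({0, 1, 2}) = 3
G(12) = mex({1, 2, 3}) = 0
G(13) = mex({0, 2, 3}) = 1
G(14) = mex({1, 2, 3}) = 0
G(15) = mex({0, 2, 3}) = 1
G(16) = mex({1, 2, 3}) = 0
G(17) = mex({0, 2, 3}) = 1
G(18) = mex({0, 1, 3}) = 2
Observe that G(12)..G(18) = 0, 1, 0, 1, 0, 1, 2 repeats G(0)..G(6) = 0, 1, 0, 1, 0, 1, 2.
For k >= max(S) = 7, G(k) is determined by the previous 7 values G(k-7)..G(k-1); a window of 7 consecutive values has recurred shifted by 12, so by induction G(k + 12) = G(k) for all k >= 0: the sequence is periodic from the start with period 12.
One period: G(0..11) = 0, 1, 0, 1, 0, 1, 2, 3, 2, 3, 2, 3.
32 mod 12 = 8, so G(32) = G(8) = 2.

2


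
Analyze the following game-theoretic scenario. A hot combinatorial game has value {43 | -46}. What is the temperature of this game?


The game is {43 | -46}, a switch {a | b} with numbers a > b.
Cooling {a | b} by t gives {a - t | b + t}, which stops being hot when a - t = b + t, i.e. at t = (a - b)/2. So the temperature of a switch is (a - b)/2.
Temperature = (Left option - Right option) / 2
= (43 - (-46)) / 2
= 89 / 2
= 89/2

89/2


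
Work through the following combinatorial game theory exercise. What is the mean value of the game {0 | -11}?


Game = {0 | -11}, a switch {a | b} with numbers a > b.
Its thermograph has left wall a - t and right wall b + t, which meet at t = (a - b)/2, where both equal (a + b)/2. So the mast (mean value) is at (a + b)/2.
Mean = (0 + (-11))/2 = -11/2 = -11/2

-11/2


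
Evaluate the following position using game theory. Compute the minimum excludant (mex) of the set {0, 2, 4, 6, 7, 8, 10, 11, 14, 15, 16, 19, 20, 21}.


Set = {0, 2, 4, 6, 7, 8, 10, 11, 14, 15, 16, 19, 20, 21}
0 is in the set.
1 is NOT in the set. This is the mex.
mex = 1

1


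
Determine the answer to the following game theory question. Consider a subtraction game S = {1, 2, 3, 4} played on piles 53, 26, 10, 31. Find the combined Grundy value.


Subtraction set: {1, 2, 3, 4}
For this subtraction set, G(n) = n mod 5 (period = max + 1 = 5).
Pile 1 (size 53): G(53) = 53 mod 5 = 3
Pile 2 (size 26): G(26) = 26 mod 5 = 1
Pile 3 (size 10): G(10) = 10 mod 5 = 0
Pile 4 (size 31): G(31) = 31 mod 5 = 1
Total Grundy value = XOR of all: 3 XOR 1 XOR 0 XOR 1 = 3

3


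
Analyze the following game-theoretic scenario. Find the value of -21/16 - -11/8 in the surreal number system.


x = -21/16, y = -11/8
Converting to common denominator: 16
x = -21/16, y = -22/16
x - y = -21/16 - -11/8 = 1/16

1/16


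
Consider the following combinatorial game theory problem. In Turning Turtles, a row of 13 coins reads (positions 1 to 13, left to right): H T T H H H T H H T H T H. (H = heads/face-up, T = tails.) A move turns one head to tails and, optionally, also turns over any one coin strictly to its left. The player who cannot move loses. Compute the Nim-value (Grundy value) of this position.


Coins: H T T H H H T H H T H T H
Key fact: a single head at position k behaves exactly like a Nim heap of size k (turning it to T and optionally flipping a coin at j < k corresponds to moving the heap from k to j, or to 0), and heads combine as a disjunctive sum (two heads at the same place would cancel, matching j XOR j = 0). So the Nim-value is the XOR of the 1-indexed positions of the heads.
Face-up positions (1-indexed): [1, 4, 5, 6, 8, 9, 11, 13]
XOR 0 with 1: 0 XOR 1 = 1
XOR 1 with 4: 1 XOR 4 = 5
XOR 5 with 5: 5 XOR 5 = 0
XOR 0 with 6: 0 XOR 6 = 6
XOR 6 with 8: 6 XOR 8 = 14
XOR 14 with 9: 14 XOR 9 = 7
XOR 7 with 11: 7 XOR 11 = 12
XOR 12 with 13: 12 XOR 13 = 1
Nim-value = 1

1


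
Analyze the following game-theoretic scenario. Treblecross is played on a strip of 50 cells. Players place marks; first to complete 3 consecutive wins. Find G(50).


Treblecross: place X on empty cells; 3-in-a-row wins.
Playing within two cells of an existing X lets the opponent win at once, so sensible play treats the cells i-2..i+2 around each X as dead. The player left with no safe cell loses, so this is a normal-play take-away game on strips of safe cells.
Placing X at cell i (0-indexed) of a strip of k safe cells leaves independent strips of sizes max(0, i-2) and max(0, k-i-3). Hence G(k) = mex{ G(max(0,i-2)) XOR G(max(0,k-i-3)) : 0 <= i < k }, with G(0) = 0.
G(1): splits (0,0):0^0=0 -> mex({0}) = 1
G(2): splits (0,0):0^0=0 -> mex({0}) = 1
G(3): splits (0,0):0^0=0 -> mex({0}) = 1
G(4): splits (0,1):0^1=1 (0,0):0^0=0 -> mex({0, 1}) = 2
G(5): splits (0,2):0^1=1 (0,1):0^1=1 (0,0):0^0=0 -> mex({0, 1}) = 2
G(6) = mex({1}) = 0
G(7) = mex({0, 1, 2}) = 3
G(8) = mex({0, 1, 2}) = 3
G(9) = mex({0, 2}) = 1
G(10) = mex({0, 2, 3}) = 1
G(11) = mex({0, 3}) = 1
G(12) = mex({1, 3}) = 0
G(13) = mex({0, 1, 2, 3}) = 4
G(14) = mex({0, 1, 2}) = 3
G(15) = mex({0, 1, 2}) = 3
G(16) = mex({0, 1, 2, 4}) = 3
G(17) = mex({0, 1, 3, 4}) = 2
G(18) = mex({0, 1, 3, 4}) = 2
G(19) = mex({0, 1, 3, 5}) = 2
G(20) = mex({0, 1, 2, 3, 5}) = 4
G(21) = mex({0, 1, 2, 3, 5}) = 4
G(22) = mex({1, 2, 6}) = 0
G(23) = mex({0, 1, 2, 3, 4, 6}) = 5
G(24) = mex({0, 1, 2, 3, 4}) = 5
G(25) = mex({0, 1, 3, 4, 7}) = 2
G(26) = mex({0, 1, 3, 4, 5, 7}) = 2
G(27) = mex({0, 1, 3, 5}) = 2
G(28) = mex({0, 1, 2, 5}) = 3
G(29) = mex({0, 1, 2, 4, 5, 6}) = 3
G(30) = mex({1, 2, 4, 6}) = 0
G(31) = mex({0, 1, 2, 3, 4, 6}) = 5
G(32) = mex({1, 2, 3, 4, 7}) = 0
G(33) = mex({0, 3, 7}) = 1
G(34) = mex({0, 2, 3, 5, 7}) = 1
G(35) = mex({0, 2, 3, 5, 6}) = 1
G(36) = mex({0, 1, 2, 5, 6}) = 3
G(37) = mex({0, 1, 2, 4, 5, 6}) = 3
G(38) = mex({0, 1, 2, 4}) = 3
G(39) = mex({0, 1, 2, 3, 4, 7}) = 5
G(40) = mex({0, 1, 2, 3, 4, 5, 7}) = 6
G(41) = mex({0, 1, 2, 3, 5, 7}) = 4
G(42) = mex({0, 1, 2, 3, 5, 6, 7}) = 4
G(43) = mex({0, 2, 3, 5, 6}) = 1
G(44) = mex({1, 2, 3, 4, 5, 6}) = 0
G(45) = mex({0, 1, 2, 3, 4, 6, 7}) = 5
G(46) = mex({0, 1, 2, 3, 4, 7}) = 5
G(47) = mex({0, 1, 2, 3, 4, 5, 7}) = 6
G(48) = mex({0, 1, 2, 3, 4, 5, 7}) = 6
G(49) = mex({0, 1, 3, 4, 5, 7}) = 2
G(50) = mex({0, 1, 2, 3, 4, 5, 6}) = 7
Therefore G(50) = 7.

7


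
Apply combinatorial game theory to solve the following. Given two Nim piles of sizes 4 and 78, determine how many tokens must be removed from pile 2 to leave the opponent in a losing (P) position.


Piles: 4 and 78
Current XOR: 4 XOR 78 = 74 (non-zero, so this is an N-position).
To make the XOR zero, we need to find a move that balances the piles.
For pile 2 (size 78): target = 78 XOR 74 = 4
We reduce pile 2 from 78 to 4.
Tokens removed: 78 - 4 = 74
Verification: 4 XOR 4 = 0

74


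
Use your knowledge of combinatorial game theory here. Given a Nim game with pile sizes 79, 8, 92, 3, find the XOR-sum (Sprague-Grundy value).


We need the XOR (exclusive or) of all pile sizes.
After XOR-ing pile 1 (size 79): 0 XOR 79 = 79
After XOR-ing pile 2 (size 8): 79 XOR 8 = 71
After XOR-ing pile 3 (size 92): 71 XOR 92 = 27
After XOR-ing pile 4 (size 3): 27 XOR 3 = 24
The Nim-value of this position is 24.

24


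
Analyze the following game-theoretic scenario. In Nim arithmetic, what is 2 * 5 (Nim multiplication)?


Nim multiplication is bilinear over XOR: (u XOR v) * w = (u*w) XOR (v*w).
So we split each operand into its bit components and XOR the pairwise Nim products.
2 = 2 (as XOR of powers of 2).
5 = 1 + 4 (as XOR of powers of 2).
Using the standard Nim-product table on single bits:
  2*2 = 3,   2*4 = 8,   2*8 = 12,
  4*4 = 6,   4*8 = 11,  8*8 = 13,
and  1*x = x (identity), k*l = l*k (commutative).
Pairwise Nim products:
  2 * 1 = 2
  2 * 4 = 8
XOR them: 2 XOR 8 = 10.
Result: 2 * 5 = 10 (in Nim).

10


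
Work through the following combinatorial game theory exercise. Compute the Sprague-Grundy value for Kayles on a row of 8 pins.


Kayles: a move removes 1 or 2 adjacent pins from a contiguous row.
Removing pins from a row of k leaves two independent rows (a, b) with a + b = k - 1 (one pin) or a + b = k - 2 (two pins); an end removal gives a = 0.
By Sprague-Grundy, G(k) = mex{ G(a) XOR G(b) } over all these splits. G(0) = 0.
G(1): splits (0,0):0^0=0 -> mex({0}) = 1
G(2): splits (0,1):0^1=1 (0,0):0^0=0 -> mex({0, 1}) = 2
G(3): splits (0,2):0^2=2 (1,1):1^1=0 (0,1):0^1=1 -> mex({0, 1, 2}) = 3
G(4): splits (0,3):0^3=3 (1,2):1^2=3 (0,2):0^2=2 (1,1):1^1=0 -> mex({0, 2, 3}) = 1
G(5): splits (0,4):0^1=1 (1,3):1^3=2 (2,2):2^2=0 (0,3):0^3=3 (1,2):1^2=3 -> mex({0, 1, 2, 3}) = 4
G(6) = mex({0, 1, 2, 4}) = 3
G(7) = mex({0, 1, 3, 4, 5}) = 2
G(8) = mex({0, 2, 3, 5, 6}) = 1
Therefore G(8) = 1.

1


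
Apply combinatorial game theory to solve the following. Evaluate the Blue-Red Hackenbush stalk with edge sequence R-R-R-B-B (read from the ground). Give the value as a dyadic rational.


Edges (from ground): R-R-R-B-B
By Berlekamp's sign-expansion rule, a Blue-Red Hackenbush stalk has the value of the surreal number whose sign sequence is the edge sequence with B -> + and R -> -.
Sign sequence: ---++
Trace the sign expansion in the surreal number tree, starting from 0:
Edge 1: R (sign -) -> bounds (-inf, 0), value = -1
Edge 2: R (sign -) -> bounds (-inf, -1), value = -2
Edge 3: R (sign -) -> bounds (-inf, -2), value = -3
Edge 4: B (sign +) -> bounds (-3, -2), value = -5/2
Edge 5: B (sign +) -> bounds (-5/2, -2), value = -9/4
Game value = -9/4

-9/4


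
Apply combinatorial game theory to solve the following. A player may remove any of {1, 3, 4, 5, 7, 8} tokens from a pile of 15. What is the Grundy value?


The subtraction set is S = {1, 3, 4, 5, 7, 8}.
G(k) = mex{ G(k - s) : s in S, s <= k }. We compute iteratively: G(0) = 0.
G(1) = mex({0}) = 1
G(2) = mex({1}) = 0
G(3) = mex({0}) = 1
G(4) = mex({0, 1}) = 2
G(5) = mex({0, 1, 2}) = 3
G(6) = mex({0, 1, 3}) = 2
G(7) = mex({0, 1, 2}) = 3
G(8) = mex({0, 1, 2, 3}) = 4
G(9) = mex({0, 1, 2, 3, 4}) = 5
G(10) = mex({0, 1, 2, 3, 5}) = 4
G(11) = mex({1, 2, 3, 4}) = 0
G(12) = mex({0, 2, 3, 4, 5}) = 1
G(13) = mex({1, 2, 3, 4, 5}) = 0
G(14) = mex({0, 2, 3, 4, 5}) = 1
G(15) = mex({0, 1, 3, 4}) = 2
Therefore G(15) = 2.

2


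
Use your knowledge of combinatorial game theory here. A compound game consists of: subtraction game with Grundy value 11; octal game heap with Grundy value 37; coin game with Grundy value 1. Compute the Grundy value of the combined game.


By the Sprague-Grundy theorem, the Grundy value of a sum of games is the XOR of individual Grundy values.
subtraction game: Grundy value = 11. Running XOR: 0 XOR 11 = 11
octal game heap: Grundy value = 37. Running XOR: 11 XOR 37 = 46
coin game: Grundy value = 1. Running XOR: 46 XOR 1 = 47
The combined Grundy value is 47.

47


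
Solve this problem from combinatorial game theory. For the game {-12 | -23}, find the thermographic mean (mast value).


Game = {-12 | -23}, a switch {a | b} with numbers a > b.
Its thermograph has left wall a - t and right wall b + t, which meet at t = (a - b)/2, where both equal (a + b)/2. So the mast (mean value) is at (a + b)/2.
Mean = (-12 + (-23))/2 = -35/2 = -35/2

-35/2


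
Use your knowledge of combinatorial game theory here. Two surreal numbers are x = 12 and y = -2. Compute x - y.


x = 12, y = -2
x - y = 12 - -2 = 14

14


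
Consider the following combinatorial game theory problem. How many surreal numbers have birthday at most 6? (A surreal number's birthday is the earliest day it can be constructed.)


Day 0: {|} = 0 is born. Count = 1.
Day n: the number of surreal numbers born by day n is 2^(n+1) - 1.
By day 0: 2^1 - 1 = 1
By day 1: 2^2 - 1 = 3
By day 2: 2^3 - 1 = 7
By day 3: 2^4 - 1 = 15
By day 4: 2^5 - 1 = 31
By day 5: 2^6 - 1 = 63
By day 6: 2^7 - 1 = 127
By day 6: 127 surreal numbers.

127


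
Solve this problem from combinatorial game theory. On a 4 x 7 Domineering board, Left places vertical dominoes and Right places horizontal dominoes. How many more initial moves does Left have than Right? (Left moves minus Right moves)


Board is 4 x 7 (rows x cols).
Left (vertical) placements: (rows-1) * cols = 3 * 7 = 21
Right (horizontal) placements: rows * (cols-1) = 4 * 6 = 24
Advantage = Left - Right = 21 - 24 = -3

-3


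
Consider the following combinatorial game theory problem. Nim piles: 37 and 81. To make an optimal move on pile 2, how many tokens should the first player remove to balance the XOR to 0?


Piles: 37 and 81
Current XOR: 37 XOR 81 = 116 (non-zero, so this is an N-position).
To make the XOR zero, we need to find a move that balances the piles.
For pile 2 (size 81): target = 81 XOR 116 = 37
We reduce pile 2 from 81 to 37.
Tokens removed: 81 - 37 = 44
Verification: 37 XOR 37 = 0

44


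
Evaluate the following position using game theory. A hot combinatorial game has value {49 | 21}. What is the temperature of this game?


The game is {49 | 21}, a switch {a | b} with numbers a > b.
Cooling {a | b} by t gives {a - t | b + t}, which stops being hot when a - t = b + t, i.e. at t = (a - b)/2. So the temperature of a switch is (a - b)/2.
Temperature = (Left option - Right option) / 2
= (49 - (21)) / 2
= 28 / 2
= 14

14


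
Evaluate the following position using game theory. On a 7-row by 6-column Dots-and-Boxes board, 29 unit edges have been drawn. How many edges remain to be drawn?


Grid: 7 x 6 boxes, i.e. 8 rows and 7 columns of dots.
Horizontal edges: (rows + 1) * cols = 8 * 6 = 48
Vertical edges: rows * (cols + 1) = 7 * 7 = 49
Total edges: 48 + 49 = 97
Edges drawn: 29
Remaining: 97 - 29 = 68

68


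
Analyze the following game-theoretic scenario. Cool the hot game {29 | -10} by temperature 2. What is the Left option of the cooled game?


Original game: {29 | -10} (a switch {a | b} with a > b).
Cooling by t (for t below the temperature (a - b)/2 = 39/2) taxes each move by t: {a | b} cooled by t is {a - t | b + t}.
Cooling amount: t = 2
Cooled Left option: 29 - 2 = 27
Cooled Right option: -10 + 2 = -8
Cooled game: {27 | -8}
Left option = 27

27


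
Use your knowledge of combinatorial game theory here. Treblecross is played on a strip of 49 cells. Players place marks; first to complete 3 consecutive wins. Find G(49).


Treblecross: place X on empty cells; 3-in-a-row wins.
Playing within two cells of an existing X lets the opponent win at once, so sensible play treats the cells i-2..i+2 around each X as dead. The player left with no safe cell loses, so this is a normal-play take-away game on strips of safe cells.
Placing X at cell i (0-indexed) of a strip of k safe cells leaves independent strips of sizes max(0, i-2) and max(0, k-i-3). Hence G(k) = mex{ G(max(0,i-2)) XOR G(max(0,k-i-3)) : 0 <= i < k }, with G(0) = 0.
G(1): splits (0,0):0^0=0 -> mex({0}) = 1
G(2): splits (0,0):0^0=0 -> mex({0}) = 1
G(3): splits (0,0):0^0=0 -> mex({0}) = 1
G(4): splits (0,1):0^1=1 (0,0):0^0=0 -> mex({0, 1}) = 2
G(5): splits (0,2):0^1=1 (0,1):0^1=1 (0,0):0^0=0 -> mex({0, 1}) = 2
G(6) = mex({1}) = 0
G(7) = mex({0, 1, 2}) = 3
G(8) = mex({0, 1, 2}) = 3
G(9) = mex({0, 2}) = 1
G(10) = mex({0, 2, 3}) = 1
G(11) = mex({0, 3}) = 1
G(12) = mex({1, 3}) = 0
G(13) = mex({0, 1, 2, 3}) = 4
G(14) = mex({0, 1, 2}) = 3
G(15) = mex({0, 1, 2}) = 3
G(16) = mex({0, 1, 2, 4}) = 3
G(17) = mex({0, 1, 3, 4}) = 2
G(18) = mex({0, 1, 3, 4}) = 2
G(19) = mex({0, 1, 3, 5}) = 2
G(20) = mex({0, 1, 2, 3, 5}) = 4
G(21) = mex({0, 1, 2, 3, 5}) = 4
G(22) = mex({1, 2, 6}) = 0
G(23) = mex({0, 1, 2, 3, 4, 6}) = 5
G(24) = mex({0, 1, 2, 3, 4}) = 5
G(25) = mex({0, 1, 3, 4, 7}) = 2
G(26) = mex({0, 1, 3, 4, 5, 7}) = 2
G(27) = mex({0, 1, 3, 5}) = 2
G(28) = mex({0, 1, 2, 5}) = 3
G(29) = mex({0, 1, 2, 4, 5, 6}) = 3
G(30) = mex({1, 2, 4, 6}) = 0
G(31) = mex({0, 1, 2, 3, 4, 6}) = 5
G(32) = mex({1, 2, 3, 4, 7}) = 0
G(33) = mex({0, 3, 7}) = 1
G(34) = mex({0, 2, 3, 5, 7}) = 1
G(35) = mex({0, 2, 3, 5, 6}) = 1
G(36) = mex({0, 1, 2, 5, 6}) = 3
G(37) = mex({0, 1, 2, 4, 5, 6}) = 3
G(38) = mex({0, 1, 2, 4}) = 3
G(39) = mex({0, 1, 2, 3, 4, 7}) = 5
G(40) = mex({0, 1, 2, 3, 4, 5, 7}) = 6
G(41) = mex({0, 1, 2, 3, 5, 7}) = 4
G(42) = mex({0, 1, 2, 3, 5, 6, 7}) = 4
G(43) = mex({0, 2, 3, 5, 6}) = 1
G(44) = mex({1, 2, 3, 4, 5, 6}) = 0
G(45) = mex({0, 1, 2, 3, 4, 6, 7}) = 5
G(46) = mex({0, 1, 2, 3, 4, 7}) = 5
G(47) = mex({0, 1, 2, 3, 4, 5, 7}) = 6
G(48) = mex({0, 1, 2, 3, 4, 5, 7}) = 6
G(49) = mex({0, 1, 3, 4, 5, 7}) = 2
Therefore G(49) = 2.

2
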